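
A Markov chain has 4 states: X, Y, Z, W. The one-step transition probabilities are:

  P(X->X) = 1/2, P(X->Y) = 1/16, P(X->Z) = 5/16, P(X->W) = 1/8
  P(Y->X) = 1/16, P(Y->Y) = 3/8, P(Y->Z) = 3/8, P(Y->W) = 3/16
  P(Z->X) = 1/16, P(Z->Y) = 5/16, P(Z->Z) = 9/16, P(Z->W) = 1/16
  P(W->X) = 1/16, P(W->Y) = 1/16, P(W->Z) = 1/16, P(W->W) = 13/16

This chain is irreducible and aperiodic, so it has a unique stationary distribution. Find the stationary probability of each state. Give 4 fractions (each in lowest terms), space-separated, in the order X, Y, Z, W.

The stationary distribution satisfies pi = pi * P, i.e.:
  pi_X = 1/2*pi_X + 1/16*pi_Y + 1/16*pi_Z + 1/16*pi_W
  pi_Y = 1/16*pi_X + 3/8*pi_Y + 5/16*pi_Z + 1/16*pi_W
  pi_Z = 5/16*pi_X + 3/8*pi_Y + 9/16*pi_Z + 1/16*pi_W
  pi_W = 1/8*pi_X + 3/16*pi_Y + 1/16*pi_Z + 13/16*pi_W
with normalization: pi_X + pi_Y + pi_Z + pi_W = 1.

Using the first 3 balance equations plus normalization, the linear system A*pi = b is:
  [-1/2, 1/16, 1/16, 1/16] . pi = 0
  [1/16, -5/8, 5/16, 1/16] . pi = 0
  [5/16, 3/8, -7/16, 1/16] . pi = 0
  [1, 1, 1, 1] . pi = 1

Solving yields:
  pi_X = 1/9
  pi_Y = 31/153
  pi_Z = 47/153
  pi_W = 58/153

Verification (pi * P):
  1/9*1/2 + 31/153*1/16 + 47/153*1/16 + 58/153*1/16 = 1/9 = pi_X  (ok)
  1/9*1/16 + 31/153*3/8 + 47/153*5/16 + 58/153*1/16 = 31/153 = pi_Y  (ok)
  1/9*5/16 + 31/153*3/8 + 47/153*9/16 + 58/153*1/16 = 47/153 = pi_Z  (ok)
  1/9*1/8 + 31/153*3/16 + 47/153*1/16 + 58/153*13/16 = 58/153 = pi_W  (ok)

Answer: 1/9 31/153 47/153 58/153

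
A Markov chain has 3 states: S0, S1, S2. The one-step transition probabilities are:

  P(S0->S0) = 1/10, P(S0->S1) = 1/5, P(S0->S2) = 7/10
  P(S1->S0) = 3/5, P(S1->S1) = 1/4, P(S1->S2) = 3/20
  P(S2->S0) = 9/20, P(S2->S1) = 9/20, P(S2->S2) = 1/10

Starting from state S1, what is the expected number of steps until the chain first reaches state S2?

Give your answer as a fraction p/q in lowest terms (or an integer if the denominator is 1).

Let h_i = expected steps to first reach S2 from state i.
Boundary: h_S2 = 0.
First-step equations for the other states:
  h_S0 = 1 + 1/10*h_S0 + 1/5*h_S1 + 7/10*h_S2
  h_S1 = 1 + 3/5*h_S0 + 1/4*h_S1 + 3/20*h_S2

Substituting h_S2 = 0 and rearranging gives the linear system (I - Q) h = 1:
  [9/10, -1/5] . (h_S0, h_S1) = 1
  [-3/5, 3/4] . (h_S0, h_S1) = 1

Solving yields:
  h_S0 = 190/111
  h_S1 = 100/37

Starting state is S1, so the expected hitting time is h_S1 = 100/37.

Answer: 100/37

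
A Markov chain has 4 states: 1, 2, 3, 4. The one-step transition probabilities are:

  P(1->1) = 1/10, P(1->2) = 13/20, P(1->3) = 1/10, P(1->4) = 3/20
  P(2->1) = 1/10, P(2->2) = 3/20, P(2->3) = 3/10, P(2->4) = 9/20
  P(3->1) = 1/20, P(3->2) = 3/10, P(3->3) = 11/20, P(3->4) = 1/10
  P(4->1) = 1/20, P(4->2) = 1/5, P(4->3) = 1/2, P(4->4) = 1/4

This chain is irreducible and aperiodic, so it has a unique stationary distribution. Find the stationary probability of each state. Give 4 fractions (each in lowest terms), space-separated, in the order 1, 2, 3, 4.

The stationary distribution satisfies pi = pi * P, i.e.:
  pi_1 = 1/10*pi_1 + 1/10*pi_2 + 1/20*pi_3 + 1/20*pi_4
  pi_2 = 13/20*pi_1 + 3/20*pi_2 + 3/10*pi_3 + 1/5*pi_4
  pi_3 = 1/10*pi_1 + 3/10*pi_2 + 11/20*pi_3 + 1/2*pi_4
  pi_4 = 3/20*pi_1 + 9/20*pi_2 + 1/10*pi_3 + 1/4*pi_4
with normalization: pi_1 + pi_2 + pi_3 + pi_4 = 1.

Using the first 3 balance equations plus normalization, the linear system A*pi = b is:
  [-9/10, 1/10, 1/20, 1/20] . pi = 0
  [13/20, -17/20, 3/10, 1/5] . pi = 0
  [1/10, 3/10, -9/20, 1/2] . pi = 0
  [1, 1, 1, 1] . pi = 1

Solving yields:
  pi_1 = 503/7578
  pi_2 = 1979/7578
  pi_3 = 560/1263
  pi_4 = 868/3789

Verification (pi * P):
  503/7578*1/10 + 1979/7578*1/10 + 560/1263*1/20 + 868/3789*1/20 = 503/7578 = pi_1  (ok)
  503/7578*13/20 + 1979/7578*3/20 + 560/1263*3/10 + 868/3789*1/5 = 1979/7578 = pi_2  (ok)
  503/7578*1/10 + 1979/7578*3/10 + 560/1263*11/20 + 868/3789*1/2 = 560/1263 = pi_3  (ok)
  503/7578*3/20 + 1979/7578*9/20 + 560/1263*1/10 + 868/3789*1/4 = 868/3789 = pi_4  (ok)

Answer: 503/7578 1979/7578 560/1263 868/3789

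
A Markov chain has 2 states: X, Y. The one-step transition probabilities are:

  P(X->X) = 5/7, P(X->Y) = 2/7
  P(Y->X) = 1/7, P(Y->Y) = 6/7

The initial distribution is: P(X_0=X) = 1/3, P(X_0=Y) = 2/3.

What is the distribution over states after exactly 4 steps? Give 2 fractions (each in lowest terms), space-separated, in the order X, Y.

Propagating the distribution step by step (d_{t+1} = d_t * P):
d_0 = (X=1/3, Y=2/3)
  d_1[X] = 1/3*5/7 + 2/3*1/7 = 1/3
  d_1[Y] = 1/3*2/7 + 2/3*6/7 = 2/3
d_1 = (X=1/3, Y=2/3)
  d_2[X] = 1/3*5/7 + 2/3*1/7 = 1/3
  d_2[Y] = 1/3*2/7 + 2/3*6/7 = 2/3
d_2 = (X=1/3, Y=2/3)
  d_3[X] = 1/3*5/7 + 2/3*1/7 = 1/3
  d_3[Y] = 1/3*2/7 + 2/3*6/7 = 2/3
d_3 = (X=1/3, Y=2/3)
  d_4[X] = 1/3*5/7 + 2/3*1/7 = 1/3
  d_4[Y] = 1/3*2/7 + 2/3*6/7 = 2/3
d_4 = (X=1/3, Y=2/3)

Answer: 1/3 2/3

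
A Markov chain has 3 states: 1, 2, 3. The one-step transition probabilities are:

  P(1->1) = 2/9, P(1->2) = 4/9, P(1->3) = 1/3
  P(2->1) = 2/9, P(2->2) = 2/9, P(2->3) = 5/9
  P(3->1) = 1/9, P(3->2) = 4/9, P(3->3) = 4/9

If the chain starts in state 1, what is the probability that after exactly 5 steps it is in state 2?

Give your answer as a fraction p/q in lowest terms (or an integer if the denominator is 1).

Computing P^5 by repeated multiplication:
P^1 =
  1: [2/9, 4/9, 1/3]
  2: [2/9, 2/9, 5/9]
  3: [1/9, 4/9, 4/9]
P^2 =
  1: [5/27, 28/81, 38/81]
  2: [13/81, 32/81, 4/9]
  3: [14/81, 28/81, 13/27]
P^3 =
  1: [124/729, 268/729, 337/729]
  2: [14/81, 260/729, 343/729]
  3: [41/243, 268/729, 338/729]
P^4 =
  1: [1121/6561, 2380/6561, 340/729]
  2: [1115/6561, 2396/6561, 3050/6561]
  3: [1120/6561, 2380/6561, 3061/6561]
P^5 =
  1: [1118/6561, 21484/59049, 27503/59049]
  2: [10072/59049, 21452/59049, 9175/19683]
  3: [10061/59049, 21484/59049, 3056/6561]

(P^5)[1 -> 2] = 21484/59049

Answer: 21484/59049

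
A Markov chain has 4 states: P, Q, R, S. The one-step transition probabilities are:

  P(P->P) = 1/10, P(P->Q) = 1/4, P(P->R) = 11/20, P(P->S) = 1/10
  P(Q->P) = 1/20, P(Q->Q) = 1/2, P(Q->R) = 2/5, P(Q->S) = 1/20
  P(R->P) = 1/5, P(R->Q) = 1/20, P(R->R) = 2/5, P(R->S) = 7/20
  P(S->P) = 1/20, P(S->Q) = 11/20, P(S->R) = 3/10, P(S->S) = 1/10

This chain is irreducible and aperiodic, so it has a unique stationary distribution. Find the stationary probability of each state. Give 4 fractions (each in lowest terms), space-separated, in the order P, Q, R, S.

Answer: 842/7283 2191/7283 2905/7283 1345/7283

Derivation:
The stationary distribution satisfies pi = pi * P, i.e.:
  pi_P = 1/10*pi_P + 1/20*pi_Q + 1/5*pi_R + 1/20*pi_S
  pi_Q = 1/4*pi_P + 1/2*pi_Q + 1/20*pi_R + 11/20*pi_S
  pi_R = 11/20*pi_P + 2/5*pi_Q + 2/5*pi_R + 3/10*pi_S
  pi_S = 1/10*pi_P + 1/20*pi_Q + 7/20*pi_R + 1/10*pi_S
with normalization: pi_P + pi_Q + pi_R + pi_S = 1.

Using the first 3 balance equations plus normalization, the linear system A*pi = b is:
  [-9/10, 1/20, 1/5, 1/20] . pi = 0
  [1/4, -1/2, 1/20, 11/20] . pi = 0
  [11/20, 2/5, -3/5, 3/10] . pi = 0
  [1, 1, 1, 1] . pi = 1

Solving yields:
  pi_P = 842/7283
  pi_Q = 2191/7283
  pi_R = 2905/7283
  pi_S = 1345/7283

Verification (pi * P):
  842/7283*1/10 + 2191/7283*1/20 + 2905/7283*1/5 + 1345/7283*1/20 = 842/7283 = pi_P  (ok)
  842/7283*1/4 + 2191/7283*1/2 + 2905/7283*1/20 + 1345/7283*11/20 = 2191/7283 = pi_Q  (ok)
  842/7283*11/20 + 2191/7283*2/5 + 2905/7283*2/5 + 1345/7283*3/10 = 2905/7283 = pi_R  (ok)
  842/7283*1/10 + 2191/7283*1/20 + 2905/7283*7/20 + 1345/7283*1/10 = 1345/7283 = pi_S  (ok)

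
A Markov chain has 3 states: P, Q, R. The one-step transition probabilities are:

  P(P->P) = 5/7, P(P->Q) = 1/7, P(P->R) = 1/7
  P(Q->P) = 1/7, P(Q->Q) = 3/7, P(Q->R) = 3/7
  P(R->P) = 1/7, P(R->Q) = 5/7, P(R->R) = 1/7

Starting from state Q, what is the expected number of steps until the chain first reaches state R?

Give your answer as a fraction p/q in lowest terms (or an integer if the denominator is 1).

Let h_i = expected steps to first reach R from state i.
Boundary: h_R = 0.
First-step equations for the other states:
  h_P = 1 + 5/7*h_P + 1/7*h_Q + 1/7*h_R
  h_Q = 1 + 1/7*h_P + 3/7*h_Q + 3/7*h_R

Substituting h_R = 0 and rearranging gives the linear system (I - Q) h = 1:
  [2/7, -1/7] . (h_P, h_Q) = 1
  [-1/7, 4/7] . (h_P, h_Q) = 1

Solving yields:
  h_P = 5
  h_Q = 3

Starting state is Q, so the expected hitting time is h_Q = 3.

Answer: 3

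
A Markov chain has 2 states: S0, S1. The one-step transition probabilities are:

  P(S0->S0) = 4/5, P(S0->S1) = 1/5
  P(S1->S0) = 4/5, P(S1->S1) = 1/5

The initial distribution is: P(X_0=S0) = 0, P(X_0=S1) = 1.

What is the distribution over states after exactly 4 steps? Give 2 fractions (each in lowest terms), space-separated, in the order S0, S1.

Propagating the distribution step by step (d_{t+1} = d_t * P):
d_0 = (S0=0, S1=1)
  d_1[S0] = 0*4/5 + 1*4/5 = 4/5
  d_1[S1] = 0*1/5 + 1*1/5 = 1/5
d_1 = (S0=4/5, S1=1/5)
  d_2[S0] = 4/5*4/5 + 1/5*4/5 = 4/5
  d_2[S1] = 4/5*1/5 + 1/5*1/5 = 1/5
d_2 = (S0=4/5, S1=1/5)
  d_3[S0] = 4/5*4/5 + 1/5*4/5 = 4/5
  d_3[S1] = 4/5*1/5 + 1/5*1/5 = 1/5
d_3 = (S0=4/5, S1=1/5)
  d_4[S0] = 4/5*4/5 + 1/5*4/5 = 4/5
  d_4[S1] = 4/5*1/5 + 1/5*1/5 = 1/5
d_4 = (S0=4/5, S1=1/5)

Answer: 4/5 1/5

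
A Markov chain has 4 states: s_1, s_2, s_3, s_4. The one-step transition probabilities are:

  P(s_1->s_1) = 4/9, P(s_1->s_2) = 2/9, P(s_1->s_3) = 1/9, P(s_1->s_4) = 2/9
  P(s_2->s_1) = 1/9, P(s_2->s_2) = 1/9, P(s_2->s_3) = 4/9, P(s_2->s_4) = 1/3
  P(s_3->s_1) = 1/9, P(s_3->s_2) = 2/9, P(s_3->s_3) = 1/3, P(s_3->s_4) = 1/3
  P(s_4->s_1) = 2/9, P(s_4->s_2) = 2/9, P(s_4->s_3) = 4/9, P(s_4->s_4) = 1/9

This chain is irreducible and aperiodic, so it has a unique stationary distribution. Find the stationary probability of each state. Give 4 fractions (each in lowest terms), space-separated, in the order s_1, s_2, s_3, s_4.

Answer: 14/67 1/5 113/335 17/67

Derivation:
The stationary distribution satisfies pi = pi * P, i.e.:
  pi_s_1 = 4/9*pi_s_1 + 1/9*pi_s_2 + 1/9*pi_s_3 + 2/9*pi_s_4
  pi_s_2 = 2/9*pi_s_1 + 1/9*pi_s_2 + 2/9*pi_s_3 + 2/9*pi_s_4
  pi_s_3 = 1/9*pi_s_1 + 4/9*pi_s_2 + 1/3*pi_s_3 + 4/9*pi_s_4
  pi_s_4 = 2/9*pi_s_1 + 1/3*pi_s_2 + 1/3*pi_s_3 + 1/9*pi_s_4
with normalization: pi_s_1 + pi_s_2 + pi_s_3 + pi_s_4 = 1.

Using the first 3 balance equations plus normalization, the linear system A*pi = b is:
  [-5/9, 1/9, 1/9, 2/9] . pi = 0
  [2/9, -8/9, 2/9, 2/9] . pi = 0
  [1/9, 4/9, -2/3, 4/9] . pi = 0
  [1, 1, 1, 1] . pi = 1

Solving yields:
  pi_s_1 = 14/67
  pi_s_2 = 1/5
  pi_s_3 = 113/335
  pi_s_4 = 17/67

Verification (pi * P):
  14/67*4/9 + 1/5*1/9 + 113/335*1/9 + 17/67*2/9 = 14/67 = pi_s_1  (ok)
  14/67*2/9 + 1/5*1/9 + 113/335*2/9 + 17/67*2/9 = 1/5 = pi_s_2  (ok)
  14/67*1/9 + 1/5*4/9 + 113/335*1/3 + 17/67*4/9 = 113/335 = pi_s_3  (ok)
  14/67*2/9 + 1/5*1/3 + 113/335*1/3 + 17/67*1/9 = 17/67 = pi_s_4  (ok)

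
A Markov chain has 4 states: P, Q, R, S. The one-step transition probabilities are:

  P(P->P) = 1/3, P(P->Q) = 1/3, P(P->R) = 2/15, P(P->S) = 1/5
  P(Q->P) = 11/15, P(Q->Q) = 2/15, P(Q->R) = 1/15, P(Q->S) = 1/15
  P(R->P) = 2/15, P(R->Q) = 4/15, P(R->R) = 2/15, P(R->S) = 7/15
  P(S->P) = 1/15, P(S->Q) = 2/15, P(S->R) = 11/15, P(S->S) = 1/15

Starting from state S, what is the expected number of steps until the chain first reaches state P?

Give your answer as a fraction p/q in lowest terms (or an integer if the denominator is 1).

Answer: 228/49

Derivation:
Let h_i = expected steps to first reach P from state i.
Boundary: h_P = 0.
First-step equations for the other states:
  h_Q = 1 + 11/15*h_P + 2/15*h_Q + 1/15*h_R + 1/15*h_S
  h_R = 1 + 2/15*h_P + 4/15*h_Q + 2/15*h_R + 7/15*h_S
  h_S = 1 + 1/15*h_P + 2/15*h_Q + 11/15*h_R + 1/15*h_S

Substituting h_P = 0 and rearranging gives the linear system (I - Q) h = 1:
  [13/15, -1/15, -1/15] . (h_Q, h_R, h_S) = 1
  [-4/15, 13/15, -7/15] . (h_Q, h_R, h_S) = 1
  [-2/15, -11/15, 14/15] . (h_Q, h_R, h_S) = 1

Solving yields:
  h_Q = 90/49
  h_R = 207/49
  h_S = 228/49

Starting state is S, so the expected hitting time is h_S = 228/49.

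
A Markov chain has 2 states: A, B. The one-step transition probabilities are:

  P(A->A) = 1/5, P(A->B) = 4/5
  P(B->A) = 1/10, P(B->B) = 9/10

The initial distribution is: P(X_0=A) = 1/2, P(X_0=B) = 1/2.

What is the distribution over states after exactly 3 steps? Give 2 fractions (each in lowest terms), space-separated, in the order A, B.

Answer: 223/2000 1777/2000

Derivation:
Propagating the distribution step by step (d_{t+1} = d_t * P):
d_0 = (A=1/2, B=1/2)
  d_1[A] = 1/2*1/5 + 1/2*1/10 = 3/20
  d_1[B] = 1/2*4/5 + 1/2*9/10 = 17/20
d_1 = (A=3/20, B=17/20)
  d_2[A] = 3/20*1/5 + 17/20*1/10 = 23/200
  d_2[B] = 3/20*4/5 + 17/20*9/10 = 177/200
d_2 = (A=23/200, B=177/200)
  d_3[A] = 23/200*1/5 + 177/200*1/10 = 223/2000
  d_3[B] = 23/200*4/5 + 177/200*9/10 = 1777/2000
d_3 = (A=223/2000, B=1777/2000)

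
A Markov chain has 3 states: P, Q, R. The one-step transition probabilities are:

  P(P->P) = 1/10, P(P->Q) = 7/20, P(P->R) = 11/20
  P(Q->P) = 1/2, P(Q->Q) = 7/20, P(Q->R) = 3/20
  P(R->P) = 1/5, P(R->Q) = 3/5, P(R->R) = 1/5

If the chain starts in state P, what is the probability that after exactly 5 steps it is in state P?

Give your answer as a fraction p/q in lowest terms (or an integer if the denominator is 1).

Answer: 475123/1600000

Derivation:
Computing P^5 by repeated multiplication:
P^1 =
  P: [1/10, 7/20, 11/20]
  Q: [1/2, 7/20, 3/20]
  R: [1/5, 3/5, 1/5]
P^2 =
  P: [59/200, 39/80, 87/400]
  Q: [51/200, 31/80, 143/400]
  R: [9/25, 2/5, 6/25]
P^3 =
  P: [1267/4000, 647/1600, 2231/8000]
  Q: [1163/4000, 703/1600, 2159/8000]
  R: [71/250, 41/100, 153/500]
P^4 =
  P: [23171/80000, 13431/32000, 46503/160000]
  Q: [24219/80000, 13359/32000, 44767/160000]
  R: [1473/5000, 853/2000, 2789/10000]
P^5 =
  P: [475123/1600000, 270503/640000, 897239/3200000]
  Q: [471947/1600000, 268767/640000, 912271/3200000]
  R: [29849/100000, 16789/40000, 56357/200000]

(P^5)[P -> P] = 475123/1600000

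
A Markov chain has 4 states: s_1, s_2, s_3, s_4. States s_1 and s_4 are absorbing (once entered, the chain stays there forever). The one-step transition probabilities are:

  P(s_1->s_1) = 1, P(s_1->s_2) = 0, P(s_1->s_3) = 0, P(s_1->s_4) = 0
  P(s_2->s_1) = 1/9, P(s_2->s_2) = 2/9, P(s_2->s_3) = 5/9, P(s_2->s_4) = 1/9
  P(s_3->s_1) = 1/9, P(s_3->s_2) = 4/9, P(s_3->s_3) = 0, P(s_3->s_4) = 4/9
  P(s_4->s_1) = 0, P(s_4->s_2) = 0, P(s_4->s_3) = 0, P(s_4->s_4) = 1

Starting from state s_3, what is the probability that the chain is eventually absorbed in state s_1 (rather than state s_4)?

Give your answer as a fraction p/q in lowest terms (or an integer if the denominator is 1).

Answer: 11/43

Derivation:
Let a_i = P(absorbed in s_1 | start in state i).
Boundary conditions: a_s_1 = 1, a_s_4 = 0.
For each transient state i, a_i = sum_j P(i->j) * a_j:
  a_s_2 = 1/9*a_s_1 + 2/9*a_s_2 + 5/9*a_s_3 + 1/9*a_s_4
  a_s_3 = 1/9*a_s_1 + 4/9*a_s_2 + 0*a_s_3 + 4/9*a_s_4

Substituting a_s_1 = 1 and a_s_4 = 0, rearrange to (I - Q) a = r where r[i] = P(i -> s_1):
  [7/9, -5/9] . (a_s_2, a_s_3) = 1/9
  [-4/9, 1] . (a_s_2, a_s_3) = 1/9

Solving yields:
  a_s_2 = 14/43
  a_s_3 = 11/43

Starting state is s_3, so the absorption probability is a_s_3 = 11/43.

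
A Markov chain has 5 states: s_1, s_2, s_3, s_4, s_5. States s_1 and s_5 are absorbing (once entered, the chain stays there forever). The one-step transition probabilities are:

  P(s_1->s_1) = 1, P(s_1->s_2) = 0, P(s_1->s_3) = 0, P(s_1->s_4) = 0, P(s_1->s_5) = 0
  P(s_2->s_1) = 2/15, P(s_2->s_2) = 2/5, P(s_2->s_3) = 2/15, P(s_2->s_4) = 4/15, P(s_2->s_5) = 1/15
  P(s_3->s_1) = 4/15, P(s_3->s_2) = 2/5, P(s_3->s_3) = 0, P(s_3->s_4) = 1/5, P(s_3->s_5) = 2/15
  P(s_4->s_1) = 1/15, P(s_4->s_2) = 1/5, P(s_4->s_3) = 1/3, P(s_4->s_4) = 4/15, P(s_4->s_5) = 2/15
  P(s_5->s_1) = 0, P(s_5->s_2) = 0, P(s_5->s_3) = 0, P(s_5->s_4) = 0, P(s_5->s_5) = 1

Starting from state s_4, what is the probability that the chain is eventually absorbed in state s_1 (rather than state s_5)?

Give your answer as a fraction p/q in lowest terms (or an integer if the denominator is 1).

Let a_i = P(absorbed in s_1 | start in state i).
Boundary conditions: a_s_1 = 1, a_s_5 = 0.
For each transient state i, a_i = sum_j P(i->j) * a_j:
  a_s_2 = 2/15*a_s_1 + 2/5*a_s_2 + 2/15*a_s_3 + 4/15*a_s_4 + 1/15*a_s_5
  a_s_3 = 4/15*a_s_1 + 2/5*a_s_2 + 0*a_s_3 + 1/5*a_s_4 + 2/15*a_s_5
  a_s_4 = 1/15*a_s_1 + 1/5*a_s_2 + 1/3*a_s_3 + 4/15*a_s_4 + 2/15*a_s_5

Substituting a_s_1 = 1 and a_s_5 = 0, rearrange to (I - Q) a = r where r[i] = P(i -> s_1):
  [3/5, -2/15, -4/15] . (a_s_2, a_s_3, a_s_4) = 2/15
  [-2/5, 1, -1/5] . (a_s_2, a_s_3, a_s_4) = 4/15
  [-1/5, -1/3, 11/15] . (a_s_2, a_s_3, a_s_4) = 1/15

Solving yields:
  a_s_2 = 89/150
  a_s_3 = 61/100
  a_s_4 = 53/100

Starting state is s_4, so the absorption probability is a_s_4 = 53/100.

Answer: 53/100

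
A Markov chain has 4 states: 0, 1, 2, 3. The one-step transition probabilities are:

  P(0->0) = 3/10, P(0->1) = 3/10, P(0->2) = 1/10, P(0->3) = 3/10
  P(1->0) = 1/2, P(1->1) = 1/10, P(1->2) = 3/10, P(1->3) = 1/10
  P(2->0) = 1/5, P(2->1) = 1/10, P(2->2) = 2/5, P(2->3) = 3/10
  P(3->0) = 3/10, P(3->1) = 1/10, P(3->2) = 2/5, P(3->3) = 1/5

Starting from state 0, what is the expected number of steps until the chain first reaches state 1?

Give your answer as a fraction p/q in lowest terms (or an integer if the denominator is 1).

Answer: 770/149

Derivation:
Let h_i = expected steps to first reach 1 from state i.
Boundary: h_1 = 0.
First-step equations for the other states:
  h_0 = 1 + 3/10*h_0 + 3/10*h_1 + 1/10*h_2 + 3/10*h_3
  h_2 = 1 + 1/5*h_0 + 1/10*h_1 + 2/5*h_2 + 3/10*h_3
  h_3 = 1 + 3/10*h_0 + 1/10*h_1 + 2/5*h_2 + 1/5*h_3

Substituting h_1 = 0 and rearranging gives the linear system (I - Q) h = 1:
  [7/10, -1/10, -3/10] . (h_0, h_2, h_3) = 1
  [-1/5, 3/5, -3/10] . (h_0, h_2, h_3) = 1
  [-3/10, -2/5, 4/5] . (h_0, h_2, h_3) = 1

Solving yields:
  h_0 = 770/149
  h_2 = 990/149
  h_3 = 970/149

Starting state is 0, so the expected hitting time is h_0 = 770/149.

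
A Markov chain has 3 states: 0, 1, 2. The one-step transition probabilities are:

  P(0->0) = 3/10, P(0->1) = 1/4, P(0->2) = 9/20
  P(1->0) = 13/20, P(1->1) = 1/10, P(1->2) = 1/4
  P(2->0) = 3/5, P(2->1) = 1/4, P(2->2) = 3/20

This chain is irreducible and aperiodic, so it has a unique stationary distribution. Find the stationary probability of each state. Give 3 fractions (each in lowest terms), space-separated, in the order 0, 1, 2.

Answer: 281/598 5/23 187/598

Derivation:
The stationary distribution satisfies pi = pi * P, i.e.:
  pi_0 = 3/10*pi_0 + 13/20*pi_1 + 3/5*pi_2
  pi_1 = 1/4*pi_0 + 1/10*pi_1 + 1/4*pi_2
  pi_2 = 9/20*pi_0 + 1/4*pi_1 + 3/20*pi_2
with normalization: pi_0 + pi_1 + pi_2 = 1.

Using the first 2 balance equations plus normalization, the linear system A*pi = b is:
  [-7/10, 13/20, 3/5] . pi = 0
  [1/4, -9/10, 1/4] . pi = 0
  [1, 1, 1] . pi = 1

Solving yields:
  pi_0 = 281/598
  pi_1 = 5/23
  pi_2 = 187/598

Verification (pi * P):
  281/598*3/10 + 5/23*13/20 + 187/598*3/5 = 281/598 = pi_0  (ok)
  281/598*1/4 + 5/23*1/10 + 187/598*1/4 = 5/23 = pi_1  (ok)
  281/598*9/20 + 5/23*1/4 + 187/598*3/20 = 187/598 = pi_2  (ok)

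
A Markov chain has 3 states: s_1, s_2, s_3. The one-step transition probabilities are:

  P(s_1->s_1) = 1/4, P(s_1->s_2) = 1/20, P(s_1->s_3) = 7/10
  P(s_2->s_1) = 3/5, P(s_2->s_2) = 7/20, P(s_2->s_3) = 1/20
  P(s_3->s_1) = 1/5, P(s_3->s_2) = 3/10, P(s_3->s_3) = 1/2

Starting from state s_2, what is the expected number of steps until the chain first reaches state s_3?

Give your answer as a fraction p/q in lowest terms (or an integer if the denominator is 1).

Let h_i = expected steps to first reach s_3 from state i.
Boundary: h_s_3 = 0.
First-step equations for the other states:
  h_s_1 = 1 + 1/4*h_s_1 + 1/20*h_s_2 + 7/10*h_s_3
  h_s_2 = 1 + 3/5*h_s_1 + 7/20*h_s_2 + 1/20*h_s_3

Substituting h_s_3 = 0 and rearranging gives the linear system (I - Q) h = 1:
  [3/4, -1/20] . (h_s_1, h_s_2) = 1
  [-3/5, 13/20] . (h_s_1, h_s_2) = 1

Solving yields:
  h_s_1 = 280/183
  h_s_2 = 180/61

Starting state is s_2, so the expected hitting time is h_s_2 = 180/61.

Answer: 180/61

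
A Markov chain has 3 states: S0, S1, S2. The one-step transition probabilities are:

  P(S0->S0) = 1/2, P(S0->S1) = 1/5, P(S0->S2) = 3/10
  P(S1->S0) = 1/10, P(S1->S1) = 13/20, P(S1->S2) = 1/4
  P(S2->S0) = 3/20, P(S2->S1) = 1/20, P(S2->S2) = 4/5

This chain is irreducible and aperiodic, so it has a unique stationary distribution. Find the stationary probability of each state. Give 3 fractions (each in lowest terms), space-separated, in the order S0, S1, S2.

Answer: 23/107 22/107 62/107

Derivation:
The stationary distribution satisfies pi = pi * P, i.e.:
  pi_S0 = 1/2*pi_S0 + 1/10*pi_S1 + 3/20*pi_S2
  pi_S1 = 1/5*pi_S0 + 13/20*pi_S1 + 1/20*pi_S2
  pi_S2 = 3/10*pi_S0 + 1/4*pi_S1 + 4/5*pi_S2
with normalization: pi_S0 + pi_S1 + pi_S2 = 1.

Using the first 2 balance equations plus normalization, the linear system A*pi = b is:
  [-1/2, 1/10, 3/20] . pi = 0
  [1/5, -7/20, 1/20] . pi = 0
  [1, 1, 1] . pi = 1

Solving yields:
  pi_S0 = 23/107
  pi_S1 = 22/107
  pi_S2 = 62/107

Verification (pi * P):
  23/107*1/2 + 22/107*1/10 + 62/107*3/20 = 23/107 = pi_S0  (ok)
  23/107*1/5 + 22/107*13/20 + 62/107*1/20 = 22/107 = pi_S1  (ok)
  23/107*3/10 + 22/107*1/4 + 62/107*4/5 = 62/107 = pi_S2  (ok)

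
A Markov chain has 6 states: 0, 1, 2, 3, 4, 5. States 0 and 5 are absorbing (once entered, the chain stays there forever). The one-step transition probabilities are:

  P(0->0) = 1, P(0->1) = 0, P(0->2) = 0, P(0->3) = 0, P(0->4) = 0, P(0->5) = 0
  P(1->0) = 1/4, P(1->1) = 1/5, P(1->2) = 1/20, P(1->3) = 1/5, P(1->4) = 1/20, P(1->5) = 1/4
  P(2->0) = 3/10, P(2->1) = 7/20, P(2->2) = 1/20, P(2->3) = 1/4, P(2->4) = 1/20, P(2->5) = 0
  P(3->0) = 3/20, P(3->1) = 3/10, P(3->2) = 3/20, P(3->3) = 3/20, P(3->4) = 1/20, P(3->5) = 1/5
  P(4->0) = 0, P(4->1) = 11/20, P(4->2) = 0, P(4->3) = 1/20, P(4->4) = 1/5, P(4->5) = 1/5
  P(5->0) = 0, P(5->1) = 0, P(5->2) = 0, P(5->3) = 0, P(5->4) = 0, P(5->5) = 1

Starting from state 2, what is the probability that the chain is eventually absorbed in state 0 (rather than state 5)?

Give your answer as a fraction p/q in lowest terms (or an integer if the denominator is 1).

Answer: 8127/12548

Derivation:
Let a_i = P(absorbed in 0 | start in state i).
Boundary conditions: a_0 = 1, a_5 = 0.
For each transient state i, a_i = sum_j P(i->j) * a_j:
  a_1 = 1/4*a_0 + 1/5*a_1 + 1/20*a_2 + 1/5*a_3 + 1/20*a_4 + 1/4*a_5
  a_2 = 3/10*a_0 + 7/20*a_1 + 1/20*a_2 + 1/4*a_3 + 1/20*a_4 + 0*a_5
  a_3 = 3/20*a_0 + 3/10*a_1 + 3/20*a_2 + 3/20*a_3 + 1/20*a_4 + 1/5*a_5
  a_4 = 0*a_0 + 11/20*a_1 + 0*a_2 + 1/20*a_3 + 1/5*a_4 + 1/5*a_5

Substituting a_0 = 1 and a_5 = 0, rearrange to (I - Q) a = r where r[i] = P(i -> 0):
  [4/5, -1/20, -1/5, -1/20] . (a_1, a_2, a_3, a_4) = 1/4
  [-7/20, 19/20, -1/4, -1/20] . (a_1, a_2, a_3, a_4) = 3/10
  [-3/10, -3/20, 17/20, -1/20] . (a_1, a_2, a_3, a_4) = 3/20
  [-11/20, 0, -1/20, 4/5] . (a_1, a_2, a_3, a_4) = 0

Solving yields:
  a_1 = 15637/31370
  a_2 = 8127/12548
  a_3 = 15329/31370
  a_4 = 23417/62740

Starting state is 2, so the absorption probability is a_2 = 8127/12548.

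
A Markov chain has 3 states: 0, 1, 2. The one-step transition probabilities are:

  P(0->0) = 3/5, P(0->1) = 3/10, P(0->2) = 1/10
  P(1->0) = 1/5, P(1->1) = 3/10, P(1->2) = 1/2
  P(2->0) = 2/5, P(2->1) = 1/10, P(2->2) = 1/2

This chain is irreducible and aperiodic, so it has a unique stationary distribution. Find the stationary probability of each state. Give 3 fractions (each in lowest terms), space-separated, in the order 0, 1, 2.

The stationary distribution satisfies pi = pi * P, i.e.:
  pi_0 = 3/5*pi_0 + 1/5*pi_1 + 2/5*pi_2
  pi_1 = 3/10*pi_0 + 3/10*pi_1 + 1/10*pi_2
  pi_2 = 1/10*pi_0 + 1/2*pi_1 + 1/2*pi_2
with normalization: pi_0 + pi_1 + pi_2 = 1.

Using the first 2 balance equations plus normalization, the linear system A*pi = b is:
  [-2/5, 1/5, 2/5] . pi = 0
  [3/10, -7/10, 1/10] . pi = 0
  [1, 1, 1] . pi = 1

Solving yields:
  pi_0 = 15/34
  pi_1 = 4/17
  pi_2 = 11/34

Verification (pi * P):
  15/34*3/5 + 4/17*1/5 + 11/34*2/5 = 15/34 = pi_0  (ok)
  15/34*3/10 + 4/17*3/10 + 11/34*1/10 = 4/17 = pi_1  (ok)
  15/34*1/10 + 4/17*1/2 + 11/34*1/2 = 11/34 = pi_2  (ok)

Answer: 15/34 4/17 11/34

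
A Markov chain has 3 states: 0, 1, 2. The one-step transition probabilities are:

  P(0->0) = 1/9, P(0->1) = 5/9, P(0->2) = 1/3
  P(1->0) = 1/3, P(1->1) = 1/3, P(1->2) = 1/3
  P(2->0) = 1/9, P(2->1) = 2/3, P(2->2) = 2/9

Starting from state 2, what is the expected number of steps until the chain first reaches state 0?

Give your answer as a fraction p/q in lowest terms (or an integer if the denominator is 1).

Answer: 9/2

Derivation:
Let h_i = expected steps to first reach 0 from state i.
Boundary: h_0 = 0.
First-step equations for the other states:
  h_1 = 1 + 1/3*h_0 + 1/3*h_1 + 1/3*h_2
  h_2 = 1 + 1/9*h_0 + 2/3*h_1 + 2/9*h_2

Substituting h_0 = 0 and rearranging gives the linear system (I - Q) h = 1:
  [2/3, -1/3] . (h_1, h_2) = 1
  [-2/3, 7/9] . (h_1, h_2) = 1

Solving yields:
  h_1 = 15/4
  h_2 = 9/2

Starting state is 2, so the expected hitting time is h_2 = 9/2.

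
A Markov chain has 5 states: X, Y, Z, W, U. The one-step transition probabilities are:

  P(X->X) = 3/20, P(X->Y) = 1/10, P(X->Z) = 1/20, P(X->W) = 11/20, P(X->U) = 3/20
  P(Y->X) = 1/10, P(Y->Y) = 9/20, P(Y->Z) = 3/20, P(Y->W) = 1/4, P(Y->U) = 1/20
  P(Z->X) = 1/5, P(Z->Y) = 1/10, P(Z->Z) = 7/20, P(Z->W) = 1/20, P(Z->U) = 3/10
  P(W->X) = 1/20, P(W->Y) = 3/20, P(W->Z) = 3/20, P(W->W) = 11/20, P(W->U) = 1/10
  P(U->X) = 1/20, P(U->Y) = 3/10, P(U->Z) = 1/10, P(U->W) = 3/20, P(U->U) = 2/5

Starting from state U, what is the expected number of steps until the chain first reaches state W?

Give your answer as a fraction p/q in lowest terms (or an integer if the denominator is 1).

Let h_i = expected steps to first reach W from state i.
Boundary: h_W = 0.
First-step equations for the other states:
  h_X = 1 + 3/20*h_X + 1/10*h_Y + 1/20*h_Z + 11/20*h_W + 3/20*h_U
  h_Y = 1 + 1/10*h_X + 9/20*h_Y + 3/20*h_Z + 1/4*h_W + 1/20*h_U
  h_Z = 1 + 1/5*h_X + 1/10*h_Y + 7/20*h_Z + 1/20*h_W + 3/10*h_U
  h_U = 1 + 1/20*h_X + 3/10*h_Y + 1/10*h_Z + 3/20*h_W + 2/5*h_U

Substituting h_W = 0 and rearranging gives the linear system (I - Q) h = 1:
  [17/20, -1/10, -1/20, -3/20] . (h_X, h_Y, h_Z, h_U) = 1
  [-1/10, 11/20, -3/20, -1/20] . (h_X, h_Y, h_Z, h_U) = 1
  [-1/5, -1/10, 13/20, -3/10] . (h_X, h_Y, h_Z, h_U) = 1
  [-1/20, -3/10, -1/10, 3/5] . (h_X, h_Y, h_Z, h_U) = 1

Solving yields:
  h_X = 55580/19457
  h_Y = 82500/19457
  h_Z = 103860/19457
  h_U = 95620/19457

Starting state is U, so the expected hitting time is h_U = 95620/19457.

Answer: 95620/19457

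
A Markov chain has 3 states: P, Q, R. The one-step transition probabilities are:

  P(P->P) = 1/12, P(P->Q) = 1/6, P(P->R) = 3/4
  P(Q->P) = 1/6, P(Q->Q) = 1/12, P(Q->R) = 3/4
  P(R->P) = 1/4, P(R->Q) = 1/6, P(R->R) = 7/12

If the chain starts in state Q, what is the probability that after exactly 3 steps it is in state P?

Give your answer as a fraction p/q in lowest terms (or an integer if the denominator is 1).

Computing P^3 by repeated multiplication:
P^1 =
  P: [1/12, 1/6, 3/4]
  Q: [1/6, 1/12, 3/4]
  R: [1/4, 1/6, 7/12]
P^2 =
  P: [2/9, 11/72, 5/8]
  Q: [31/144, 23/144, 5/8]
  R: [7/36, 11/72, 47/72]
P^3 =
  P: [173/864, 133/864, 31/48]
  Q: [347/1728, 265/1728, 31/48]
  R: [59/288, 133/864, 277/432]

(P^3)[Q -> P] = 347/1728

Answer: 347/1728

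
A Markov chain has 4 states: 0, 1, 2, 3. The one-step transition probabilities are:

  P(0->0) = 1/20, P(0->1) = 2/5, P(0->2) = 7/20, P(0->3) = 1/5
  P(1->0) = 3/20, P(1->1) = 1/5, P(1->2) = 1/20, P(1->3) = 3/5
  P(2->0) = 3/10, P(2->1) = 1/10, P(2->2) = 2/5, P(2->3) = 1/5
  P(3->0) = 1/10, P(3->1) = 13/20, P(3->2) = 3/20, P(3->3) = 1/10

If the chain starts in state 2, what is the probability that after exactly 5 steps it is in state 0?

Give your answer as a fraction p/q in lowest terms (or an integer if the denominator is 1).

Computing P^5 by repeated multiplication:
P^1 =
  0: [1/20, 2/5, 7/20, 1/5]
  1: [3/20, 1/5, 1/20, 3/5]
  2: [3/10, 1/10, 2/5, 1/5]
  3: [1/10, 13/20, 3/20, 1/10]
P^2 =
  0: [3/16, 53/200, 83/400, 17/50]
  1: [9/80, 99/200, 69/400, 11/50]
  2: [17/100, 31/100, 3/10, 11/50]
  3: [63/400, 1/4, 57/400, 9/20]
P^3 =
  0: [1163/8000, 1479/4000, 1703/8000, 34/125]
  1: [1229/8000, 1217/4000, 1329/8000, 47/125]
  2: [167/1000, 303/1000, 57/250, 151/500]
  3: [213/1600, 1679/4000, 1537/8000, 51/200]
P^4 =
  0: [24607/160000, 5283/16000, 31251/160000, 3207/10000]
  1: [22521/160000, 6133/16000, 30693/160000, 2841/10000]
  2: [381/2500, 693/2000, 2101/10000, 291/1000]
  3: [24441/160000, 25773/80000, 29229/160000, 214/625]
P^5 =
  0: [473227/3200000, 568867/1600000, 629023/3200000, 60001/200000]
  1: [481581/3200000, 538901/1600000, 600889/3200000, 64983/200000]
  2: [6069/40000, 17021/50000, 39671/200000, 619/2000]
  3: [464021/3200000, 586181/1600000, 620817/3200000, 2357/8000]

(P^5)[2 -> 0] = 6069/40000

Answer: 6069/40000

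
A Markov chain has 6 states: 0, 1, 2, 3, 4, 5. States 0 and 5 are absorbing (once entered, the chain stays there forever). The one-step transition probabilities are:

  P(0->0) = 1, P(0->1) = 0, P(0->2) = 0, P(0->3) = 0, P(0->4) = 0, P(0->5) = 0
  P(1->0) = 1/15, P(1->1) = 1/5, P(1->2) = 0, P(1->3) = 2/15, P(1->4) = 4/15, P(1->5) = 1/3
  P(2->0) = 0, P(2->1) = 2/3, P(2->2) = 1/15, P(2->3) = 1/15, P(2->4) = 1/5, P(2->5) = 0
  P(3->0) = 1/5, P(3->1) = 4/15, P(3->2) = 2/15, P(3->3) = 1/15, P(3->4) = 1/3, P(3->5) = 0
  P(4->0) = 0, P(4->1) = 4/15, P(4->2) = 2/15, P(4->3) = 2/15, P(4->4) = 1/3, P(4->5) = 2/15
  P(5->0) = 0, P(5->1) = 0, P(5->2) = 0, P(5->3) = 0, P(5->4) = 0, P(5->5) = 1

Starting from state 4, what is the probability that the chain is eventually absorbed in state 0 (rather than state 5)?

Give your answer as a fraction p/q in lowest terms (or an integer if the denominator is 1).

Answer: 43/206

Derivation:
Let a_i = P(absorbed in 0 | start in state i).
Boundary conditions: a_0 = 1, a_5 = 0.
For each transient state i, a_i = sum_j P(i->j) * a_j:
  a_1 = 1/15*a_0 + 1/5*a_1 + 0*a_2 + 2/15*a_3 + 4/15*a_4 + 1/3*a_5
  a_2 = 0*a_0 + 2/3*a_1 + 1/15*a_2 + 1/15*a_3 + 1/5*a_4 + 0*a_5
  a_3 = 1/5*a_0 + 4/15*a_1 + 2/15*a_2 + 1/15*a_3 + 1/3*a_4 + 0*a_5
  a_4 = 0*a_0 + 4/15*a_1 + 2/15*a_2 + 2/15*a_3 + 1/3*a_4 + 2/15*a_5

Substituting a_0 = 1 and a_5 = 0, rearrange to (I - Q) a = r where r[i] = P(i -> 0):
  [4/5, 0, -2/15, -4/15] . (a_1, a_2, a_3, a_4) = 1/15
  [-2/3, 14/15, -1/15, -1/5] . (a_1, a_2, a_3, a_4) = 0
  [-4/15, -2/15, 14/15, -1/3] . (a_1, a_2, a_3, a_4) = 1/5
  [-4/15, -2/15, -2/15, 2/3] . (a_1, a_2, a_3, a_4) = 0

Solving yields:
  a_1 = 1429/6592
  a_2 = 187/824
  a_3 = 1263/3296
  a_4 = 43/206

Starting state is 4, so the absorption probability is a_4 = 43/206.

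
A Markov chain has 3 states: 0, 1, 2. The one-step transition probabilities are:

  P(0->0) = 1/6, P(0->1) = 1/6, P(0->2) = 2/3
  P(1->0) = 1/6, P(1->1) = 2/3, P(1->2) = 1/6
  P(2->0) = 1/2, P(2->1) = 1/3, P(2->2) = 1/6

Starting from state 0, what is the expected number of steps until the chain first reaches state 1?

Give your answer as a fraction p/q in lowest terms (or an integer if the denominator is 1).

Let h_i = expected steps to first reach 1 from state i.
Boundary: h_1 = 0.
First-step equations for the other states:
  h_0 = 1 + 1/6*h_0 + 1/6*h_1 + 2/3*h_2
  h_2 = 1 + 1/2*h_0 + 1/3*h_1 + 1/6*h_2

Substituting h_1 = 0 and rearranging gives the linear system (I - Q) h = 1:
  [5/6, -2/3] . (h_0, h_2) = 1
  [-1/2, 5/6] . (h_0, h_2) = 1

Solving yields:
  h_0 = 54/13
  h_2 = 48/13

Starting state is 0, so the expected hitting time is h_0 = 54/13.

Answer: 54/13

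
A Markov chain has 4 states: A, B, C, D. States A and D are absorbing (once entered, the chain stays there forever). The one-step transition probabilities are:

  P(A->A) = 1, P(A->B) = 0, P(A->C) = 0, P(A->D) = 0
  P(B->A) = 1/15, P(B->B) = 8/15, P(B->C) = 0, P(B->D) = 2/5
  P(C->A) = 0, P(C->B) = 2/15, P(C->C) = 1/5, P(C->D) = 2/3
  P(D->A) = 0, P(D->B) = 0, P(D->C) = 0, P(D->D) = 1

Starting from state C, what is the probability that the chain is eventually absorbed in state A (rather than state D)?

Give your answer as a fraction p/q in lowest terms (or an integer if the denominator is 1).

Answer: 1/42

Derivation:
Let a_i = P(absorbed in A | start in state i).
Boundary conditions: a_A = 1, a_D = 0.
For each transient state i, a_i = sum_j P(i->j) * a_j:
  a_B = 1/15*a_A + 8/15*a_B + 0*a_C + 2/5*a_D
  a_C = 0*a_A + 2/15*a_B + 1/5*a_C + 2/3*a_D

Substituting a_A = 1 and a_D = 0, rearrange to (I - Q) a = r where r[i] = P(i -> A):
  [7/15, 0] . (a_B, a_C) = 1/15
  [-2/15, 4/5] . (a_B, a_C) = 0

Solving yields:
  a_B = 1/7
  a_C = 1/42

Starting state is C, so the absorption probability is a_C = 1/42.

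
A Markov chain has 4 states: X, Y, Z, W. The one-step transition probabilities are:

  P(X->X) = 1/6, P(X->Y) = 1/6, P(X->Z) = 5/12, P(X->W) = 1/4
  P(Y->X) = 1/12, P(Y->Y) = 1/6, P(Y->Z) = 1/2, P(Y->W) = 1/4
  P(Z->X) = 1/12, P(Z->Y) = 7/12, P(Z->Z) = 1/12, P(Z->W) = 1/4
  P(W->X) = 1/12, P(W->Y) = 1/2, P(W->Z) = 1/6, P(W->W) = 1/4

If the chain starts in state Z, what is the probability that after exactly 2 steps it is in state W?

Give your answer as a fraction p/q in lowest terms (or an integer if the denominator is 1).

Computing P^2 by repeated multiplication:
P^1 =
  X: [1/6, 1/6, 5/12, 1/4]
  Y: [1/12, 1/6, 1/2, 1/4]
  Z: [1/12, 7/12, 1/12, 1/4]
  W: [1/12, 1/2, 1/6, 1/4]
P^2 =
  X: [7/72, 61/144, 11/48, 1/4]
  Y: [13/144, 11/24, 29/144, 1/4]
  Z: [13/144, 41/144, 3/8, 1/4]
  W: [13/144, 23/72, 49/144, 1/4]

(P^2)[Z -> W] = 1/4

Answer: 1/4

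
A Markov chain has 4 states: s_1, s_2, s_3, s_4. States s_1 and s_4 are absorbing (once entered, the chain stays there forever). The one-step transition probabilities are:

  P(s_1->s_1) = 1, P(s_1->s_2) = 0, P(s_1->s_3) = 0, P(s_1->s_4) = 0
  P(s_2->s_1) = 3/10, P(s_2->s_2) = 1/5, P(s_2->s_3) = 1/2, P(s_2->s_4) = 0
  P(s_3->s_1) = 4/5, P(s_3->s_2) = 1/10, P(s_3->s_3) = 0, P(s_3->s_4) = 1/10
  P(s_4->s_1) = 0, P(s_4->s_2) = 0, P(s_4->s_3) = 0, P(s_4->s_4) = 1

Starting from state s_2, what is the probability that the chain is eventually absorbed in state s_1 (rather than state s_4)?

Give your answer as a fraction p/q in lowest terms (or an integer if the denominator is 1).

Let a_i = P(absorbed in s_1 | start in state i).
Boundary conditions: a_s_1 = 1, a_s_4 = 0.
For each transient state i, a_i = sum_j P(i->j) * a_j:
  a_s_2 = 3/10*a_s_1 + 1/5*a_s_2 + 1/2*a_s_3 + 0*a_s_4
  a_s_3 = 4/5*a_s_1 + 1/10*a_s_2 + 0*a_s_3 + 1/10*a_s_4

Substituting a_s_1 = 1 and a_s_4 = 0, rearrange to (I - Q) a = r where r[i] = P(i -> s_1):
  [4/5, -1/2] . (a_s_2, a_s_3) = 3/10
  [-1/10, 1] . (a_s_2, a_s_3) = 4/5

Solving yields:
  a_s_2 = 14/15
  a_s_3 = 67/75

Starting state is s_2, so the absorption probability is a_s_2 = 14/15.

Answer: 14/15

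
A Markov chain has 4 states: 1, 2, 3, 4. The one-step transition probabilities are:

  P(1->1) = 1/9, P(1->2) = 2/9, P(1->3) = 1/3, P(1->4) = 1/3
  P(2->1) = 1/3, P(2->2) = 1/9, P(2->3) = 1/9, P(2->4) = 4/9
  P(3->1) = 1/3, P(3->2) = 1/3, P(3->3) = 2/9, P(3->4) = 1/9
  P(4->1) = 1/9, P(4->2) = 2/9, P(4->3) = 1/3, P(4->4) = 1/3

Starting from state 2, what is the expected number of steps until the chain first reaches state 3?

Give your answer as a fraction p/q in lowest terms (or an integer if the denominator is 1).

Answer: 54/13

Derivation:
Let h_i = expected steps to first reach 3 from state i.
Boundary: h_3 = 0.
First-step equations for the other states:
  h_1 = 1 + 1/9*h_1 + 2/9*h_2 + 1/3*h_3 + 1/3*h_4
  h_2 = 1 + 1/3*h_1 + 1/9*h_2 + 1/9*h_3 + 4/9*h_4
  h_4 = 1 + 1/9*h_1 + 2/9*h_2 + 1/3*h_3 + 1/3*h_4

Substituting h_3 = 0 and rearranging gives the linear system (I - Q) h = 1:
  [8/9, -2/9, -1/3] . (h_1, h_2, h_4) = 1
  [-1/3, 8/9, -4/9] . (h_1, h_2, h_4) = 1
  [-1/9, -2/9, 2/3] . (h_1, h_2, h_4) = 1

Solving yields:
  h_1 = 45/13
  h_2 = 54/13
  h_4 = 45/13

Starting state is 2, so the expected hitting time is h_2 = 54/13.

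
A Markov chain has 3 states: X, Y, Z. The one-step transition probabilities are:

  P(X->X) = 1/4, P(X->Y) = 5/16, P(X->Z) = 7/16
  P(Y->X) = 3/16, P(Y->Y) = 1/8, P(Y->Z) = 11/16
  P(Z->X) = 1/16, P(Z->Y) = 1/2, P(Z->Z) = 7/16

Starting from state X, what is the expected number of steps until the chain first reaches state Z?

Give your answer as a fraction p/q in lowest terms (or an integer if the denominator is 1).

Let h_i = expected steps to first reach Z from state i.
Boundary: h_Z = 0.
First-step equations for the other states:
  h_X = 1 + 1/4*h_X + 5/16*h_Y + 7/16*h_Z
  h_Y = 1 + 3/16*h_X + 1/8*h_Y + 11/16*h_Z

Substituting h_Z = 0 and rearranging gives the linear system (I - Q) h = 1:
  [3/4, -5/16] . (h_X, h_Y) = 1
  [-3/16, 7/8] . (h_X, h_Y) = 1

Solving yields:
  h_X = 304/153
  h_Y = 80/51

Starting state is X, so the expected hitting time is h_X = 304/153.

Answer: 304/153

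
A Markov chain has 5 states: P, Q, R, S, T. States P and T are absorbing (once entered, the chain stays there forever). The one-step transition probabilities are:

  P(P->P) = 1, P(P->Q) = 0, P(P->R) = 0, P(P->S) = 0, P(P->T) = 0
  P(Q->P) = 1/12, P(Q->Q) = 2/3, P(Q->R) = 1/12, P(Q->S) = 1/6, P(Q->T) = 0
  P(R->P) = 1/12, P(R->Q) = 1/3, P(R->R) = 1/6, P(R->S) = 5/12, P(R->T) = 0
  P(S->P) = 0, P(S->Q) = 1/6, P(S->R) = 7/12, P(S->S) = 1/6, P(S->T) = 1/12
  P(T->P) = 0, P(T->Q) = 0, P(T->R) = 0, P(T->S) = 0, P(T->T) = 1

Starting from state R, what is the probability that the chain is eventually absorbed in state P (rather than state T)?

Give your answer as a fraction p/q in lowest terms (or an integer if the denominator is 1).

Answer: 43/57

Derivation:
Let a_i = P(absorbed in P | start in state i).
Boundary conditions: a_P = 1, a_T = 0.
For each transient state i, a_i = sum_j P(i->j) * a_j:
  a_Q = 1/12*a_P + 2/3*a_Q + 1/12*a_R + 1/6*a_S + 0*a_T
  a_R = 1/12*a_P + 1/3*a_Q + 1/6*a_R + 5/12*a_S + 0*a_T
  a_S = 0*a_P + 1/6*a_Q + 7/12*a_R + 1/6*a_S + 1/12*a_T

Substituting a_P = 1 and a_T = 0, rearrange to (I - Q) a = r where r[i] = P(i -> P):
  [1/3, -1/12, -1/6] . (a_Q, a_R, a_S) = 1/12
  [-1/3, 5/6, -5/12] . (a_Q, a_R, a_S) = 1/12
  [-1/6, -7/12, 5/6] . (a_Q, a_R, a_S) = 0

Solving yields:
  a_Q = 89/114
  a_R = 43/57
  a_S = 13/19

Starting state is R, so the absorption probability is a_R = 43/57.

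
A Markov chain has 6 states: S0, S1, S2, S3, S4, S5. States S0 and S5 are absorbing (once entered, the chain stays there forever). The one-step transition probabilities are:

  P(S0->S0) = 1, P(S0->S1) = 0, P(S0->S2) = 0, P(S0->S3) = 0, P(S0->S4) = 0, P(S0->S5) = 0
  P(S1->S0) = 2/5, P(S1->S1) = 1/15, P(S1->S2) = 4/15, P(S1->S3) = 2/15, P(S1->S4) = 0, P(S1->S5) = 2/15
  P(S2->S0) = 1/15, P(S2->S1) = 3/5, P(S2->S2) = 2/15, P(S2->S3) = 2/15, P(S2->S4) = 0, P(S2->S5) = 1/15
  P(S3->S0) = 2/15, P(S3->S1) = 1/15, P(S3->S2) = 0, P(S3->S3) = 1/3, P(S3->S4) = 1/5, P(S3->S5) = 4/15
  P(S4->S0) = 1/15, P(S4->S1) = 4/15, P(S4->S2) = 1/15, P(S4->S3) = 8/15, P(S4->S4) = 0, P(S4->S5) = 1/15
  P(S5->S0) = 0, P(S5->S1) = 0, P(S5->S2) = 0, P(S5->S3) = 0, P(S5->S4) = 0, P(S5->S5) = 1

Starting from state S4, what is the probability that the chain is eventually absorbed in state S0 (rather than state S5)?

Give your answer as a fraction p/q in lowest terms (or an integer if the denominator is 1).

Answer: 2188/4335

Derivation:
Let a_i = P(absorbed in S0 | start in state i).
Boundary conditions: a_S0 = 1, a_S5 = 0.
For each transient state i, a_i = sum_j P(i->j) * a_j:
  a_S1 = 2/5*a_S0 + 1/15*a_S1 + 4/15*a_S2 + 2/15*a_S3 + 0*a_S4 + 2/15*a_S5
  a_S2 = 1/15*a_S0 + 3/5*a_S1 + 2/15*a_S2 + 2/15*a_S3 + 0*a_S4 + 1/15*a_S5
  a_S3 = 2/15*a_S0 + 1/15*a_S1 + 0*a_S2 + 1/3*a_S3 + 1/5*a_S4 + 4/15*a_S5
  a_S4 = 1/15*a_S0 + 4/15*a_S1 + 1/15*a_S2 + 8/15*a_S3 + 0*a_S4 + 1/15*a_S5

Substituting a_S0 = 1 and a_S5 = 0, rearrange to (I - Q) a = r where r[i] = P(i -> S0):
  [14/15, -4/15, -2/15, 0] . (a_S1, a_S2, a_S3, a_S4) = 2/5
  [-3/5, 13/15, -2/15, 0] . (a_S1, a_S2, a_S3, a_S4) = 1/15
  [-1/15, 0, 2/3, -1/5] . (a_S1, a_S2, a_S3, a_S4) = 2/15
  [-4/15, -1/15, -8/15, 1] . (a_S1, a_S2, a_S3, a_S4) = 1/15

Solving yields:
  a_S1 = 56/85
  a_S2 = 863/1445
  a_S3 = 603/1445
  a_S4 = 2188/4335

Starting state is S4, so the absorption probability is a_S4 = 2188/4335.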